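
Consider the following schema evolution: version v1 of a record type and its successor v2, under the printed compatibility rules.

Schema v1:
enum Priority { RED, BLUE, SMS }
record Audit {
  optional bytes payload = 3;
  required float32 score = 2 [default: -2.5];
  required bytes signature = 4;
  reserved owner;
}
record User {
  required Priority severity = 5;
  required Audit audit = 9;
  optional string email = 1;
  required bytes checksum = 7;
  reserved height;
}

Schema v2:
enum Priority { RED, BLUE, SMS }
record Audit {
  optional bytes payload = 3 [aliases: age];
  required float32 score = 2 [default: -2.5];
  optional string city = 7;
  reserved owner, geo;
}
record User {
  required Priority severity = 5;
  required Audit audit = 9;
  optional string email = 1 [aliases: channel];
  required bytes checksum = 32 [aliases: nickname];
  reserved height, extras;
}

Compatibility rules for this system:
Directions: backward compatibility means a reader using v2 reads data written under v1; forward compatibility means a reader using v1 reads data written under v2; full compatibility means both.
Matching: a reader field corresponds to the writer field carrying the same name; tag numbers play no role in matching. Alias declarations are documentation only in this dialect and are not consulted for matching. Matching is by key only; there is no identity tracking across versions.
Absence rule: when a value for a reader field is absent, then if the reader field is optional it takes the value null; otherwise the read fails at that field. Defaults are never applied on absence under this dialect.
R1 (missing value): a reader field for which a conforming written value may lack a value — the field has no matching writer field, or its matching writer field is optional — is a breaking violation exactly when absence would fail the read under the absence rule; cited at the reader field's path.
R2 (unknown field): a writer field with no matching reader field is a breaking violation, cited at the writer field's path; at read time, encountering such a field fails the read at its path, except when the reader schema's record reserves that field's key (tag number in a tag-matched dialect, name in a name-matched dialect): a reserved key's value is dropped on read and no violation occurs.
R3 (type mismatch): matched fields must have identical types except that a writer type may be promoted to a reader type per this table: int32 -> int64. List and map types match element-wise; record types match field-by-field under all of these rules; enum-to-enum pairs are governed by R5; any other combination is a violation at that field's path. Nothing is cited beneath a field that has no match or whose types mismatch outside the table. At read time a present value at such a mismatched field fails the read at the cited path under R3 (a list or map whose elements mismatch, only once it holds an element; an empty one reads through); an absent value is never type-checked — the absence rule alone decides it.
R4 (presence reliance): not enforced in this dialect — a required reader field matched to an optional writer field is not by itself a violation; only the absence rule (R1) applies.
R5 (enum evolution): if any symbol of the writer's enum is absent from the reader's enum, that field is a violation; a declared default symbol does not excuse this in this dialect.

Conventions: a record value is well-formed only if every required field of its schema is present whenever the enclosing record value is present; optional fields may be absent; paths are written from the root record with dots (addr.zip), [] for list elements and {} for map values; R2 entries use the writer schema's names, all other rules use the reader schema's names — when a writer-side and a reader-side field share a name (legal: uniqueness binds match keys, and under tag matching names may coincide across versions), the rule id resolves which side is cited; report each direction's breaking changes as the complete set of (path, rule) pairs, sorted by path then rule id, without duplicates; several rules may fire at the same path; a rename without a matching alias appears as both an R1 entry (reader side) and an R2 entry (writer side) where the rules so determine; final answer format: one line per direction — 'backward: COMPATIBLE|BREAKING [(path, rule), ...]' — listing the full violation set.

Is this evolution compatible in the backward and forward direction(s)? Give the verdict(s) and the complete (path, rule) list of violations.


arrows below run writer -> reader for User
checking backward for User: reader v2 against writer v1:
  writer required, Priority -> Priority: reader severity maps from writer severity
  writer required, Audit -> Audit: reader audit maps from writer audit
  writer optional, string -> string: reader email maps from writer email
  writer required, bytes -> bytes: reader checksum maps from writer checksum
  writer optional, bytes -> bytes: reader audit.payload maps from writer audit.payload
  writer required, float32 -> float32: reader audit.score maps from writer audit.score
  audit.city: no writer match
  writer field audit.signature has no reader counterpart
  breaking: (audit.signature, R2)
  => 1 violation(s): backward is BREAKING for User
checking forward for User: reader v1 against writer v2:
  writer required, Priority -> Priority: reader severity maps from writer severity
  writer required, Audit -> Audit: reader audit maps from writer audit
  writer optional, string -> string: reader email maps from writer email
  writer required, bytes -> bytes: reader checksum maps from writer checksum
  writer optional, bytes -> bytes: reader audit.payload maps from writer audit.payload
  writer required, float32 -> float32: reader audit.score maps from writer audit.score
  audit.signature: no writer match
  writer field audit.city has no reader counterpart
  breaking: (audit.city, R2)
  breaking: (audit.signature, R1)
  => 2 violation(s): forward is BREAKING for User

backward: BREAKING [(audit.signature, R2)]; forward: BREAKING [(audit.city, R2), (audit.signature, R1)]


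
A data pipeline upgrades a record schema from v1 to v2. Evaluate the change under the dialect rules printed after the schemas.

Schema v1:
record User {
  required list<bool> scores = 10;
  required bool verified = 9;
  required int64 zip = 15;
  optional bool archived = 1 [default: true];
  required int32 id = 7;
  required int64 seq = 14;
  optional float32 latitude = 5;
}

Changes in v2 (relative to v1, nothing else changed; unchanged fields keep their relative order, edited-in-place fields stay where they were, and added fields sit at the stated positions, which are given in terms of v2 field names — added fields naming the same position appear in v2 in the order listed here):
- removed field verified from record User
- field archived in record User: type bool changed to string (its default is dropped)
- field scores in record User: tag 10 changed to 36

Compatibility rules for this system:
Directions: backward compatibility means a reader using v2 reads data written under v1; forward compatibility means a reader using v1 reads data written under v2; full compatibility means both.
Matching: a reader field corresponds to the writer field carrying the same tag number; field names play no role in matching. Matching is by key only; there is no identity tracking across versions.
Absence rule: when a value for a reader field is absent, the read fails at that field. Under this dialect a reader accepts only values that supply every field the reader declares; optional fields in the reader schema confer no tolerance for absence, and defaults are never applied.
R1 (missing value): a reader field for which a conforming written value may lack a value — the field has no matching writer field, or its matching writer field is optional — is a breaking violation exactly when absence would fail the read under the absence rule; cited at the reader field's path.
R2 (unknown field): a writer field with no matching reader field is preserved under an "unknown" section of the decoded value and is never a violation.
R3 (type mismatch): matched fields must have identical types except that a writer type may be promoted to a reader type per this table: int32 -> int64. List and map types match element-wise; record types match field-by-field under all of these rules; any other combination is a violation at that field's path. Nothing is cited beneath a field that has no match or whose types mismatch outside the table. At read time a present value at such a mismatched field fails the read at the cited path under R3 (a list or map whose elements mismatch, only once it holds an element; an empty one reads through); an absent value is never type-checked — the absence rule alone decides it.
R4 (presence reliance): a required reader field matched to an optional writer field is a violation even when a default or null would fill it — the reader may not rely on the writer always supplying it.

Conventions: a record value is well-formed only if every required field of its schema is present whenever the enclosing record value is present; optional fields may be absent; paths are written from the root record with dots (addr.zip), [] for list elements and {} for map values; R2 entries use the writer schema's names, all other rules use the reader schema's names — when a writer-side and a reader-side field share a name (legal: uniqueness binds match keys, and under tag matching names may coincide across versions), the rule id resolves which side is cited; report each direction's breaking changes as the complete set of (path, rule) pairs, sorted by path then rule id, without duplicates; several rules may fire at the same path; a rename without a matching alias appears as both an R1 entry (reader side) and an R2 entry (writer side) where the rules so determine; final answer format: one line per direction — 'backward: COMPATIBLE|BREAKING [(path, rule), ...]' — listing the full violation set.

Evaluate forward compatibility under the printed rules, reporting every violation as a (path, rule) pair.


forward: BREAKING [(archived, R1), (archived, R3), (latitude, R1), (scores, R1), (verified, R1)]

in User below, arrows point writer -> reader
forward pass over User, reader schema v1, writer schema v2:
  scores has no writer counterpart
  verified has no writer counterpart
  int64 -> int64, writer required: zip aligns to zip
  string -> bool, writer optional: archived aligns to archived
  int32 -> int32, writer required: id aligns to id
  int64 -> int64, writer required: seq aligns to seq
  float32 -> float32, writer optional: latitude aligns to latitude
  scores (writer side), unknown to reader
  violation R1 at archived
  violation R3 at archived
  violation R1 at latitude
  violation R1 at scores
  violation R1 at verified
  => 5 violation(s): forward is BREAKING for User


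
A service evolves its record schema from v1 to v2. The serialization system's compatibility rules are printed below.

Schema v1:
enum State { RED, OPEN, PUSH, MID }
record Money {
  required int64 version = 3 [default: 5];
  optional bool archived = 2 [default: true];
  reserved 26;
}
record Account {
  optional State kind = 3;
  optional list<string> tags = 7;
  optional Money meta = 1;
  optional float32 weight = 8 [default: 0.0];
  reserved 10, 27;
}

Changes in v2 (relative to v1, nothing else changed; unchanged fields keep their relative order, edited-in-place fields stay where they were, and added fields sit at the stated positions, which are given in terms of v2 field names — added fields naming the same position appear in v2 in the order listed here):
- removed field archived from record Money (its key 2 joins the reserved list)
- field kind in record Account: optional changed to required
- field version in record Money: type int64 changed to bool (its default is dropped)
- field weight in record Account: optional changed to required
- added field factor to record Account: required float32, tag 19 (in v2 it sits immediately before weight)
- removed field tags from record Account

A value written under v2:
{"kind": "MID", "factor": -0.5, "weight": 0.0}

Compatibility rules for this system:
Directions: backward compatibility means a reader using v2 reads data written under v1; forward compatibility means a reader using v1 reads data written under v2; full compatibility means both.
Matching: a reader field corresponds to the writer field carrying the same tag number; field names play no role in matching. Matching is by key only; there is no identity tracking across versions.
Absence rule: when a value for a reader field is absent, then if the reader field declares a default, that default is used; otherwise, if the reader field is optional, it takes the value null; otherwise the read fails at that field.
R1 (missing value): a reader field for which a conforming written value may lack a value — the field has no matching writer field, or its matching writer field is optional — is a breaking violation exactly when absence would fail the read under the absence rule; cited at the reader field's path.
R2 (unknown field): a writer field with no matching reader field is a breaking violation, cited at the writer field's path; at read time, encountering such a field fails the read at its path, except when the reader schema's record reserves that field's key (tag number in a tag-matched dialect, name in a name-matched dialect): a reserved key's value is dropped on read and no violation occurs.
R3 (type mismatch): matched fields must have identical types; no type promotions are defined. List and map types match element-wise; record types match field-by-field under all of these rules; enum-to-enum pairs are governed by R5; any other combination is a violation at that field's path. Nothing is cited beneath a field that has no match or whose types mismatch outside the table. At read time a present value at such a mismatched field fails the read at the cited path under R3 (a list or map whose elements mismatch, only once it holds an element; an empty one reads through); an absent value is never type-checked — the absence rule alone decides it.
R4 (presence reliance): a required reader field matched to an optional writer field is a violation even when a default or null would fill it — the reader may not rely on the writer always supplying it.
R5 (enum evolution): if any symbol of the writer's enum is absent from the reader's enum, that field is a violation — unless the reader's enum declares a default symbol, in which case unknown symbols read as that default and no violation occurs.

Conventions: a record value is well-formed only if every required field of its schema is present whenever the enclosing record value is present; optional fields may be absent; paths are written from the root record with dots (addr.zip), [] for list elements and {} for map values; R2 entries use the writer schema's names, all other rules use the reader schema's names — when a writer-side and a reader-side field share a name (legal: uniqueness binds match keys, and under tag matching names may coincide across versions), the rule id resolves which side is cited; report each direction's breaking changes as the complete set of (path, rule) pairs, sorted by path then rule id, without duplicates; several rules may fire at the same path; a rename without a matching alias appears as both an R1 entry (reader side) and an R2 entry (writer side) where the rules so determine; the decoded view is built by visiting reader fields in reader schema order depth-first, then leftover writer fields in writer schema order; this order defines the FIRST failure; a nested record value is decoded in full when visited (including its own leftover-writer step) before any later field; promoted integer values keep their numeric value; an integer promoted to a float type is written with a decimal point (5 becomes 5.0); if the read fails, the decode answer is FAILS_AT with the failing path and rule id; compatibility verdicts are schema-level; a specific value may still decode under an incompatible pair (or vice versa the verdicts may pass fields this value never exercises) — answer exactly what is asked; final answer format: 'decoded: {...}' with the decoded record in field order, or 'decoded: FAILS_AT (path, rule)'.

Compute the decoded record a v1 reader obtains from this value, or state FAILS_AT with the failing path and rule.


in Account below, arrows point writer -> reader
decoding the Account value with the v1 reader:
  kind := "MID"
  tags := null (absent, optional -> null)
  meta := null (absent, optional -> null)
  weight := 0.0
  read fails at factor under R2 (unknown field)
  => FAILS_AT (factor, R2)
ruling out the remaining Account differences:
  removed field archived from record Money (its key 2 joins the reserved list) -> inert under this dialect — no rule fires on Account and the result does not move
  field kind in record Account: optional changed to required -> changes Account's schema-level verdicts only — the decode of this value is the same
  field version in record Money: type int64 changed to bool (its default is dropped) -> changes Account's schema-level verdicts only — the decode of this value is the same
  field weight in record Account: optional changed to required -> changes Account's schema-level verdicts only — the decode of this value is the same
  removed field tags from record Account -> changes Account's schema-level verdicts only — the decode of this value is the same

decoded: FAILS_AT (factor, R2)


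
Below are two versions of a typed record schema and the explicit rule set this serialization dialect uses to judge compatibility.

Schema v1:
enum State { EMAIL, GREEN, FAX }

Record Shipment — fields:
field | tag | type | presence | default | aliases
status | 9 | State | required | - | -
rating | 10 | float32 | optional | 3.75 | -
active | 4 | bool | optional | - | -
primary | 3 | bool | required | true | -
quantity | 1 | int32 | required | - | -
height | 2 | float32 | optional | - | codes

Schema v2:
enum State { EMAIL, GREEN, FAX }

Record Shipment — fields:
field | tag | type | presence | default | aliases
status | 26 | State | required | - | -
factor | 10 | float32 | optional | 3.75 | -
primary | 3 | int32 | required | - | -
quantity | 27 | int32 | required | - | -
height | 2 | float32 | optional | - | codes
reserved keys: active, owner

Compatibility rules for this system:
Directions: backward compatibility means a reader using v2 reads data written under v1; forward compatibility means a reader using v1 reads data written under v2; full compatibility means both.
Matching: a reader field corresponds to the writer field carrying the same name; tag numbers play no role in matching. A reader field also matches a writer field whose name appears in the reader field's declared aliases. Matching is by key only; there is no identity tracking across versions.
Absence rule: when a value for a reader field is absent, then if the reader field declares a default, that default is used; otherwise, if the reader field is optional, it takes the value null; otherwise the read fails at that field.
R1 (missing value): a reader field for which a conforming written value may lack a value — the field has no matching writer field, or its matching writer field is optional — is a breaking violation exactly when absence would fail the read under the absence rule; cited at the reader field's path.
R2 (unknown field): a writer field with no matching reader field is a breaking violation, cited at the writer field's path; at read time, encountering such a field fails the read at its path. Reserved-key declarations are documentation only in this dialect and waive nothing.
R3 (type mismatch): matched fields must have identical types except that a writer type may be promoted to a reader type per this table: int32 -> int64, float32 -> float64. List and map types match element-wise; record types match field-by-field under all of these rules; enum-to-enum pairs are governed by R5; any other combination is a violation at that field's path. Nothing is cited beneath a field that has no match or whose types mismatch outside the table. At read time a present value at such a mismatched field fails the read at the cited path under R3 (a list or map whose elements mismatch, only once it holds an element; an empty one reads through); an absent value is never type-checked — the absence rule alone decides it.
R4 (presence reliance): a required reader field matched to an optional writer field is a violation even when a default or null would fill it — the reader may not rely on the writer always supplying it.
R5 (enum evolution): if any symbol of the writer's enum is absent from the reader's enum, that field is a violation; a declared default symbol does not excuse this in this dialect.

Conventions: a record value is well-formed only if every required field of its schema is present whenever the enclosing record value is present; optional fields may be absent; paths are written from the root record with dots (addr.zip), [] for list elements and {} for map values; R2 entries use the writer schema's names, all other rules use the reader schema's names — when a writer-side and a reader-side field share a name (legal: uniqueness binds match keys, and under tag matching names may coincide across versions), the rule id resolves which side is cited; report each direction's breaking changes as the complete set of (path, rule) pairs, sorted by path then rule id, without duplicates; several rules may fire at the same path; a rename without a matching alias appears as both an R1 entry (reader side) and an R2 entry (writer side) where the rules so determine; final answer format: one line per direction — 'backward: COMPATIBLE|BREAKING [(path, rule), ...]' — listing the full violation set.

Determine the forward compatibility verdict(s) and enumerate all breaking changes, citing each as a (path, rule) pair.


arrows below run writer -> reader for Shipment
checking forward for Shipment: reader v1 against writer v2:
  status <- status (State -> State, writer required)
  no writer field matches reader rating
  no writer field matches reader active
  primary <- primary (int32 -> bool, writer required)
  quantity <- quantity (int32 -> int32, writer required)
  height <- height (float32 -> float32, writer optional)
  leftover writer field: factor
  rule R2 violated at factor
  rule R3 violated at primary
  => 2 violation(s): forward is BREAKING for Shipment
remaining Shipment differences; none change what is asked:
  field status in record Shipment: tag 9 changed to 26 -> fires no rule on Shipment, leaving the asked answer as it is
  removed field active from record Shipment (its key "active" joins the reserved list) -> matters only for Shipment's backward compatibility — outside the asked direction
  field quantity in record Shipment: tag 1 changed to 27 -> fires no rule on Shipment, leaving the asked answer as it is

forward: BREAKING [(factor, R2), (primary, R3)]


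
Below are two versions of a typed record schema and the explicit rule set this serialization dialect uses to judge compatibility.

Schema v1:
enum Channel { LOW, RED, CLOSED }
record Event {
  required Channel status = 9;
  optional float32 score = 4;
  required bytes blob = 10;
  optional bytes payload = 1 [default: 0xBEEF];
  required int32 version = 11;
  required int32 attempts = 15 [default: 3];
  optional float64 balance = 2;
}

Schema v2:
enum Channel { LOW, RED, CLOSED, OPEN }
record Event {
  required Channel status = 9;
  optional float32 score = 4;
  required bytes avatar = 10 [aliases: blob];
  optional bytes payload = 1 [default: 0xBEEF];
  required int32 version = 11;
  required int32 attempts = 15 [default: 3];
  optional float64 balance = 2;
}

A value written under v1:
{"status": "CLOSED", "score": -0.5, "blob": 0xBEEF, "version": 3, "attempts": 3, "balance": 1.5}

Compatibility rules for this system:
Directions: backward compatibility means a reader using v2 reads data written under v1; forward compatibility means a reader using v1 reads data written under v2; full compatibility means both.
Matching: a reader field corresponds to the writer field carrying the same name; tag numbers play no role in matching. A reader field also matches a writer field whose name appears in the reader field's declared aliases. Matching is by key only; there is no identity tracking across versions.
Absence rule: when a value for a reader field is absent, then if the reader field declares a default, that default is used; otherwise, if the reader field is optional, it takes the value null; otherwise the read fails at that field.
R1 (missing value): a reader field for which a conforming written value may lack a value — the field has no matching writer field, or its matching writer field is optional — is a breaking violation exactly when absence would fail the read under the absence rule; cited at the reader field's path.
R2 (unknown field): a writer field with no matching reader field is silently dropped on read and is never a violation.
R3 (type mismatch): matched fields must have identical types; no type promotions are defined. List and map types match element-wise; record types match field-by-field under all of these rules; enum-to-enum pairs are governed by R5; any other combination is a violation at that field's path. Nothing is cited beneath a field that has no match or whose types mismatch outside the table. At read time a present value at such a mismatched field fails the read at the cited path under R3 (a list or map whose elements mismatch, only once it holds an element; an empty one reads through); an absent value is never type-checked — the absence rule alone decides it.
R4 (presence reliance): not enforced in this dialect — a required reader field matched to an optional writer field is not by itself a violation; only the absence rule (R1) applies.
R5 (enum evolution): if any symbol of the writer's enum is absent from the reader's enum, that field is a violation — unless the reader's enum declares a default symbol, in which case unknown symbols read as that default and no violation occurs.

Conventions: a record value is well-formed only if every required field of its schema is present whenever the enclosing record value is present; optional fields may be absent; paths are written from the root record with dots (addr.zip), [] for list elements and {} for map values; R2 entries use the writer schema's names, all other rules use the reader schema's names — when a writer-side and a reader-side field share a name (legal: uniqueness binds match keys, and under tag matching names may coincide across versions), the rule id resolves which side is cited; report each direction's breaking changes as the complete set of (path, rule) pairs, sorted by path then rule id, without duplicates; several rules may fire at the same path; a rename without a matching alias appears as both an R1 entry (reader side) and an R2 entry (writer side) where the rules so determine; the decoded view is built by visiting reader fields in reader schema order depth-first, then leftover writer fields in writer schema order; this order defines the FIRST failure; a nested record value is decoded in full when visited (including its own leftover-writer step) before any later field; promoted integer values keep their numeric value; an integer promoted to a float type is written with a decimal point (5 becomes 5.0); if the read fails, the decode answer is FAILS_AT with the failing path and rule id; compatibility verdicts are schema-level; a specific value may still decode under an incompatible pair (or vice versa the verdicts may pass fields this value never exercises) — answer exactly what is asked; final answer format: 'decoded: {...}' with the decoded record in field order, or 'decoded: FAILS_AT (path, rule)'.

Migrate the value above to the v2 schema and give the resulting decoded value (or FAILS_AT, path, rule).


decoded: {"status": "CLOSED", "score": -0.5, "avatar": 0xBEEF, "payload": 0xBEEF, "version": 3, "attempts": 3, "balance": 1.5}

in Event below, arrows point writer -> reader
decode (reader v2):
  status := "CLOSED"
  score := -0.5
  avatar := 0xBEEF (from writer blob)
  payload := 0xBEEF (absent -> default)
  version := 3
  attempts := 3
  balance := 1.5
  => decoded: {"status": "CLOSED", "score": -0.5, "avatar": 0xBEEF, "payload": 0xBEEF, "version": 3, "attempts": 3, "balance": 1.5}
the rest of the Event diff is inert for this question:
  enum Channel (field status in record Event): symbol OPEN added -> changes Event's schema-level verdicts only — the decode of this value is the same


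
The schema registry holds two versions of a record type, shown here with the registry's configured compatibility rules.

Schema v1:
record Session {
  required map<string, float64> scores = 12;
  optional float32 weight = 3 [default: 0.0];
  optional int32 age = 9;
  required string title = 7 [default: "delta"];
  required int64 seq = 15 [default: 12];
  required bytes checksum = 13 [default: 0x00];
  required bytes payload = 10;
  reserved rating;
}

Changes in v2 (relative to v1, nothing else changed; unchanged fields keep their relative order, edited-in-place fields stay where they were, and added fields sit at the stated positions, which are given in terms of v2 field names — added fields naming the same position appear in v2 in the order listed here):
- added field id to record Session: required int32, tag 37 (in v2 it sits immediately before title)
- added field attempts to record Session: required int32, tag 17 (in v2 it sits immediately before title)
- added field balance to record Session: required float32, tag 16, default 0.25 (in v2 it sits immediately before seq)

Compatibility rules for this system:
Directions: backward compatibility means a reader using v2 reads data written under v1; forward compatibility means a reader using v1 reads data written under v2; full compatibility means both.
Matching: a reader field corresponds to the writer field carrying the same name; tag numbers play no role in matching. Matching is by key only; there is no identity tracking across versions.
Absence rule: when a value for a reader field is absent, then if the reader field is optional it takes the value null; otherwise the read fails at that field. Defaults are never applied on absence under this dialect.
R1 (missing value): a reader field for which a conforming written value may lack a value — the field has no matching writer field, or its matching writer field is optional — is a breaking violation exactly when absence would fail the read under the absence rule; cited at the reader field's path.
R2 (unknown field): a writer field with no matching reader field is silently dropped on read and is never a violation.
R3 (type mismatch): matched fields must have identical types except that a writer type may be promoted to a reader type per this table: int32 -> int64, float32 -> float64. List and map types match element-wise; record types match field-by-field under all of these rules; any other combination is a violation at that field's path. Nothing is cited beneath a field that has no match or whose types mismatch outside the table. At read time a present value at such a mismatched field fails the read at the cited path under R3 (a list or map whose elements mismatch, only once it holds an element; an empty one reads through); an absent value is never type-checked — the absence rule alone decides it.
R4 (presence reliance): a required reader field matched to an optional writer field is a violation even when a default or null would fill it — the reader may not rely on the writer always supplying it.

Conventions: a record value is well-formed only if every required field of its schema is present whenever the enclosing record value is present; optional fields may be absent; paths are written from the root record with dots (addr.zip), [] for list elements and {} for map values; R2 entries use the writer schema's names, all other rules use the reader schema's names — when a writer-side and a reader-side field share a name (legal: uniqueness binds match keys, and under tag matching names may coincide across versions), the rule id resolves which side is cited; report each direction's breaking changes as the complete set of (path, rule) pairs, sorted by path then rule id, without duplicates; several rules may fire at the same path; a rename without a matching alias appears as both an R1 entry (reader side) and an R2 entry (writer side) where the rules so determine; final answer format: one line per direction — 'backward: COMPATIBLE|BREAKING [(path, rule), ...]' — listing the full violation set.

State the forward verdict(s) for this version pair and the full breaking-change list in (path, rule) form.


forward: COMPATIBLE []

the writer's type comes first in each Session pair
forward pass over Session, reader schema v1, writer schema v2:
  map<string, float64> -> map<string, float64>, writer required: scores aligns to scores
  float32 -> float32, writer optional: weight aligns to weight
  int32 -> int32, writer optional: age aligns to age
  string -> string, writer required: title aligns to title
  int64 -> int64, writer required: seq aligns to seq
  bytes -> bytes, writer required: checksum aligns to checksum
  bytes -> bytes, writer required: payload aligns to payload
  id (writer side), unknown to reader
  attempts (writer side), unknown to reader
  balance (writer side), unknown to reader
  => forward verdict for Session: COMPATIBLE, no violations
the rest of the Session diff is inert for this question:
  added field attempts to record Session: required int32, tag 17 (in v2 it sits immediately before title) -> its effect on Session is confined to the backward direction, not asked
  added field balance to record Session: required float32, tag 16, default 0.25 (in v2 it sits immediately before seq) -> its effect on Session is confined to the backward direction, not asked
  added field id to record Session: required int32, tag 37 (in v2 it sits immediately before title) -> its effect on Session is confined to the backward direction, not asked


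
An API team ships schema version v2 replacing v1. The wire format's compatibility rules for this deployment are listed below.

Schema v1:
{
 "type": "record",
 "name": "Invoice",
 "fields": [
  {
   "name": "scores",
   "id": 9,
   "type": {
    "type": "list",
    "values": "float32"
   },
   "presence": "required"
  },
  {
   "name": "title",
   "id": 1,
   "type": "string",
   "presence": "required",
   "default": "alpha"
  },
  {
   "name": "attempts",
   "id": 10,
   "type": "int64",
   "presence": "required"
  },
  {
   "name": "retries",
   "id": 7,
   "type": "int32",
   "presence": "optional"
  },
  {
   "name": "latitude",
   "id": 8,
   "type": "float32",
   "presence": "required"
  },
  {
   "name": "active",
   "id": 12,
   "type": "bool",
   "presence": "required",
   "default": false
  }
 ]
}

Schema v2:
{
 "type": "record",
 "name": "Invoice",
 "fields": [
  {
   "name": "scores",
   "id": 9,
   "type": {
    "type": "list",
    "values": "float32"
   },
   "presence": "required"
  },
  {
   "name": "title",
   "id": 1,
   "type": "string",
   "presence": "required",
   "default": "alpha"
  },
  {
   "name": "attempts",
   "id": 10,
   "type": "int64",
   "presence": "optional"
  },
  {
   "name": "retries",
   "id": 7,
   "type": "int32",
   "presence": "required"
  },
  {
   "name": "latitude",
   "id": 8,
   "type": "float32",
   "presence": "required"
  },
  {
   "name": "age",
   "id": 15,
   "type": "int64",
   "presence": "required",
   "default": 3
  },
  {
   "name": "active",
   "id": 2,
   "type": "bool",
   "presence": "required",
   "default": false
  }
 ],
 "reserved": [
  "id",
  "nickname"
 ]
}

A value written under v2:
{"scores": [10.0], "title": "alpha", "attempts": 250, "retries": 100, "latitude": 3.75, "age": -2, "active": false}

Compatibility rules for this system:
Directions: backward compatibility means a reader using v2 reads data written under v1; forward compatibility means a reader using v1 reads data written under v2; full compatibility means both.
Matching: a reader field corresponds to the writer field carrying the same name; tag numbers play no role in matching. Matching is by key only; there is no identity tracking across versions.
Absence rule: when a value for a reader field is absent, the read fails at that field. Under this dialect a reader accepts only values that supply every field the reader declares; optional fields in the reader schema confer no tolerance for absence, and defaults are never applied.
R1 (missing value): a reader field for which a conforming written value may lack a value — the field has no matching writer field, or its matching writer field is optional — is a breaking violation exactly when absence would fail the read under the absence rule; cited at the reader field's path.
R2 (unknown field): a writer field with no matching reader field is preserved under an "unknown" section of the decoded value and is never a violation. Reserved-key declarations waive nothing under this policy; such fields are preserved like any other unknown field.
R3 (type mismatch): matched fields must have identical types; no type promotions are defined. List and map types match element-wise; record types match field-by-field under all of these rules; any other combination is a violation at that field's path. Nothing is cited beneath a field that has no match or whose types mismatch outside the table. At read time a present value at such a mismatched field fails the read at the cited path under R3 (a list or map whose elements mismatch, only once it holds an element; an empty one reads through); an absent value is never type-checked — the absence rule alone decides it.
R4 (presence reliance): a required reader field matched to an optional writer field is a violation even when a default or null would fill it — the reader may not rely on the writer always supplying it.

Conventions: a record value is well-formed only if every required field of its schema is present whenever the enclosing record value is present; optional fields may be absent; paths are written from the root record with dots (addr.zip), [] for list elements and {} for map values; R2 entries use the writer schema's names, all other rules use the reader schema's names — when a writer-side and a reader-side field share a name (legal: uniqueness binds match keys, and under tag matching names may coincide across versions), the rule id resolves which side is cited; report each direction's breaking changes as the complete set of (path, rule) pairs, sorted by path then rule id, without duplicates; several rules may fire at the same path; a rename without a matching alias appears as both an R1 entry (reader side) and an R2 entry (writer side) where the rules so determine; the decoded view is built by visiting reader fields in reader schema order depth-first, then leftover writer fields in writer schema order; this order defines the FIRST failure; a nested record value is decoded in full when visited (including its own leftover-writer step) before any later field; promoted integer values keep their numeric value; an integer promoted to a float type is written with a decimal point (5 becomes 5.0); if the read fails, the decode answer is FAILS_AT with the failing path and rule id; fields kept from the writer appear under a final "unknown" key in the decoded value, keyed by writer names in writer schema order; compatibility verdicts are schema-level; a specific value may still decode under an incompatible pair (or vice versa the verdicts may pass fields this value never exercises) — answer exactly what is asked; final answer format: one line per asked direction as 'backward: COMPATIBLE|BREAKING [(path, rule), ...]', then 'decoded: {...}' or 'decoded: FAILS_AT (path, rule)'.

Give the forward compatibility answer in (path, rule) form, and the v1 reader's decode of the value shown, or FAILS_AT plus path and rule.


each type pair in Invoice: writer, then reader
forward analysis of Invoice with v1 as reader and v2 as writer:
  scores <- scores (list<float32> -> list<float32>, writer required)
  title <- title (string -> string, writer required)
  attempts <- attempts (int64 -> int64, writer optional)
  retries <- retries (int32 -> int32, writer required)
  latitude <- latitude (float32 -> float32, writer required)
  active <- active (bool -> bool, writer required)
  age (writer side), unknown to reader
  rule R1 violated at attempts
  rule R4 violated at attempts
  => forward verdict for Invoice: BREAKING, 2 violation(s)
decode walk for Invoice under reader schema v1:
  scores := [10.0]
  title := "alpha"
  attempts := 250
  retries := 100
  latitude := 3.75
  active := false
  writer age: kept under "unknown"
  => decoded: {"scores": [10.0], "title": "alpha", "attempts": 250, "retries": 100, "latitude": 3.75, "active": false, "unknown": {"age": -2}}
ruling out the remaining Invoice differences:
  field active in record Invoice: tag 12 changed to 2 -> no rule fires on it in Invoice's dialect; the asked verdict holds

forward: BREAKING [(attempts, R1), (attempts, R4)]; decoded: {"scores": [10.0], "title": "alpha", "attempts": 250, "retries": 100, "latitude": 3.75, "active": false, "unknown": {"age": -2}}
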